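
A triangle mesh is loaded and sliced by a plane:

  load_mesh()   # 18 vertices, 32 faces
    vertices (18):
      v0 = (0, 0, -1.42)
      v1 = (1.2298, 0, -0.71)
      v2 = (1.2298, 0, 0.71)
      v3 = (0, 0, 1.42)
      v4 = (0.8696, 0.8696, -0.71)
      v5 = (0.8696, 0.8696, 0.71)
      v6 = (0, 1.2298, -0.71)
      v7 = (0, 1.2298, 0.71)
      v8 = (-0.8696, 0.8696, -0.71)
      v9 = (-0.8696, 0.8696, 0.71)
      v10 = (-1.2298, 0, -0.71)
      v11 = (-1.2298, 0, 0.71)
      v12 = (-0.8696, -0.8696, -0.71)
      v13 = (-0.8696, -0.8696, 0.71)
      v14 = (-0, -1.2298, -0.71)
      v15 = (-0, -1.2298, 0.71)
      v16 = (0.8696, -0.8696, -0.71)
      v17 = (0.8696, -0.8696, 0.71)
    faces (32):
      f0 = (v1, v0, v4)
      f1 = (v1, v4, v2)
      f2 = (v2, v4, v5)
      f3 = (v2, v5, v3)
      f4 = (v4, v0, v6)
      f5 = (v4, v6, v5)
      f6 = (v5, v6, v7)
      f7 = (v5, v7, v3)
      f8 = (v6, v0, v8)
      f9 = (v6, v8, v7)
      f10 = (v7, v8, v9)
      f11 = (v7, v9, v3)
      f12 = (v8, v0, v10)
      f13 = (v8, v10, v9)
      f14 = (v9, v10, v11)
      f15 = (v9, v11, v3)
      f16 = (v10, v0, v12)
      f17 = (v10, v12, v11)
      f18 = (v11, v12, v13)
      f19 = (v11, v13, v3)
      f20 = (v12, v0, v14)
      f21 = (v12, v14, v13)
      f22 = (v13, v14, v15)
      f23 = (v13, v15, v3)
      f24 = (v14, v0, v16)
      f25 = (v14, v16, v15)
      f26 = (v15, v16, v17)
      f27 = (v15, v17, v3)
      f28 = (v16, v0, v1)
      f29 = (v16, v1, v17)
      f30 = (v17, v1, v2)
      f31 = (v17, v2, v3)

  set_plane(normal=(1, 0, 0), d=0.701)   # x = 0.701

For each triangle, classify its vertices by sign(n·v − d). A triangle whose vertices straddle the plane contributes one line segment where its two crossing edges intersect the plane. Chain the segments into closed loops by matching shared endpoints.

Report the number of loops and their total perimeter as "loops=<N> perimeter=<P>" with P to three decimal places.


Straddling triangles (12 of 32):
  (v1,v0,v4) [+-+] → (0.701, 0, -1.01529)–(0.701, 0.701, -0.847656)  len=0.7208
  (v2,v5,v3) [++-] → (0.701, 0.701, 0.847656)–(0.701, 0, 1.01529)  len=0.7208
  (v4,v0,v6) [+--] → (0.701, 0.701, -0.847656)–(0.701, 0.939436, -0.71)  len=0.2753
  (v4,v6,v5) [+-+] → (0.701, 0.939436, -0.71)–(0.701, 0.939436, 0.434687)  len=1.1447
  (v5,v6,v7) [+--] → (0.701, 0.939436, 0.434687)–(0.701, 0.939436, 0.71)  len=0.2753
  (v5,v7,v3) [+--] → (0.701, 0.939436, 0.71)–(0.701, 0.701, 0.847656)  len=0.2753
  (v14,v0,v16) [--+] → (0.701, -0.701, -0.847656)–(0.701, -0.939436, -0.71)  len=0.2753
  (v14,v16,v15) [-+-] → (0.701, -0.939436, -0.71)–(0.701, -0.939436, -0.434687)  len=0.2753
  (v15,v16,v17) [-++] → (0.701, -0.939436, -0.434687)–(0.701, -0.939436, 0.71)  len=1.1447
  (v15,v17,v3) [-+-] → (0.701, -0.939436, 0.71)–(0.701, -0.701, 0.847656)  len=0.2753
  (v16,v0,v1) [+-+] → (0.701, -0.701, -0.847656)–(0.701, 0, -1.01529)  len=0.7208
  (v17,v2,v3) [++-] → (0.701, 0, 1.01529)–(0.701, -0.701, 0.847656)  len=0.7208

Chained into 1 loop(s):
  loop 1: 12 segments, perimeter = 6.8243
Total perimeter = 6.824

loops=1 perimeter=6.824


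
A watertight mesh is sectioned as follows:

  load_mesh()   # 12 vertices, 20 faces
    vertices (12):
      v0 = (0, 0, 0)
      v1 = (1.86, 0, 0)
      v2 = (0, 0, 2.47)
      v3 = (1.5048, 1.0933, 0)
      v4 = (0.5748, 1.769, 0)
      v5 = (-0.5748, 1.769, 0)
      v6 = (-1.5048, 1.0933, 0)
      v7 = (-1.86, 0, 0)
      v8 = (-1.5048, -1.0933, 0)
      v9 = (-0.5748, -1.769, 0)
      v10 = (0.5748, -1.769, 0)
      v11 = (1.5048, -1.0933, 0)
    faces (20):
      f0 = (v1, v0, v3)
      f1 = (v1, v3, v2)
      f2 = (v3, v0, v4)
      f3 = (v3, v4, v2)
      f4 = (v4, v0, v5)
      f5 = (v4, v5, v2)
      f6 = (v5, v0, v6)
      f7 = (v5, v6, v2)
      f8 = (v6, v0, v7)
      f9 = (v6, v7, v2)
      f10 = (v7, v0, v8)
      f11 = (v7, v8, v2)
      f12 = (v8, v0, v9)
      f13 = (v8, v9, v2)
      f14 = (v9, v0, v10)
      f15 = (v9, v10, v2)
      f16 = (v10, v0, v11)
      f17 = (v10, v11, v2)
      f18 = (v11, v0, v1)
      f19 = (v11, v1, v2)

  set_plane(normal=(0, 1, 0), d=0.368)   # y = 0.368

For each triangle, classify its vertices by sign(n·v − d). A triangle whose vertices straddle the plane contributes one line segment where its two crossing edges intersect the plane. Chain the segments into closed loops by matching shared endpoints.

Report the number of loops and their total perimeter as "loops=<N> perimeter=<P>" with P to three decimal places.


loops=1 perimeter=8.824

Straddling triangles (10 of 20):
  (v1,v0,v3) [--+] → (0.506509, 0.368, 0)–(1.74044, 0.368, 0)  len=1.2339
  (v1,v3,v2) [-+-] → (1.74044, 0.368, 0)–(0.506509, 0.368, 1.63861)  len=2.0513
  (v3,v0,v4) [+-+] → (0.506509, 0.368, 0)–(0.119574, 0.368, 0)  len=0.3869
  (v3,v4,v2) [++-] → (0.119574, 0.368, 1.95617)–(0.506509, 0.368, 1.63861)  len=0.5006
  (v4,v0,v5) [+-+] → (0.119574, 0.368, 0)–(-0.119574, 0.368, 0)  len=0.2391
  (v4,v5,v2) [++-] → (-0.119574, 0.368, 1.95617)–(0.119574, 0.368, 1.95617)  len=0.2391
  (v5,v0,v6) [+-+] → (-0.119574, 0.368, 0)–(-0.506509, 0.368, 0)  len=0.3869
  (v5,v6,v2) [++-] → (-0.506509, 0.368, 1.63861)–(-0.119574, 0.368, 1.95617)  len=0.5006
  (v6,v0,v7) [+--] → (-0.506509, 0.368, 0)–(-1.74044, 0.368, 0)  len=1.2339
  (v6,v7,v2) [+--] → (-1.74044, 0.368, 0)–(-0.506509, 0.368, 1.63861)  len=2.0513

Chained into 1 loop(s):
  loop 1: 10 segments, perimeter = 8.8237
Total perimeter = 8.824


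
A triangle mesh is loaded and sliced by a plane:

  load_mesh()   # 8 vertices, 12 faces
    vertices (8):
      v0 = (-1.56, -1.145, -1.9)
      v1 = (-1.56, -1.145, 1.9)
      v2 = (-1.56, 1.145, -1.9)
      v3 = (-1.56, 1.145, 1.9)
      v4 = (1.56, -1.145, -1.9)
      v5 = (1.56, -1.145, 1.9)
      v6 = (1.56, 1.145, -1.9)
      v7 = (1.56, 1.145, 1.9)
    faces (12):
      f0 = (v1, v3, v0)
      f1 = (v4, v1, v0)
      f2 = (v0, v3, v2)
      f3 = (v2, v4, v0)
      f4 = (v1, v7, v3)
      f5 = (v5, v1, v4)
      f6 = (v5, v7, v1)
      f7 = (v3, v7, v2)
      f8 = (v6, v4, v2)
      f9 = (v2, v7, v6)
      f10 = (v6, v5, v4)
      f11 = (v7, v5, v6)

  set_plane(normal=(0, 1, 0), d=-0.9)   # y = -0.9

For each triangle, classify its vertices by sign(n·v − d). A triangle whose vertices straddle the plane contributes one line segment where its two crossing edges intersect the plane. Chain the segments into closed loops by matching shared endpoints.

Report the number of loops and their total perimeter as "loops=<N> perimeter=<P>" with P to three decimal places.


Straddling triangles (8 of 12):
  (v1,v3,v0) [-+-] → (-1.56, -0.9, 1.9)–(-1.56, -0.9, -1.49345)  len=3.3934
  (v0,v3,v2) [-++] → (-1.56, -0.9, -1.49345)–(-1.56, -0.9, -1.9)  len=0.4066
  (v2,v4,v0) [+--] → (1.2262, -0.9, -1.9)–(-1.56, -0.9, -1.9)  len=2.7862
  (v1,v7,v3) [-++] → (-1.2262, -0.9, 1.9)–(-1.56, -0.9, 1.9)  len=0.3338
  (v5,v7,v1) [-+-] → (1.56, -0.9, 1.9)–(-1.2262, -0.9, 1.9)  len=2.7862
  (v6,v4,v2) [+-+] → (1.56, -0.9, -1.9)–(1.2262, -0.9, -1.9)  len=0.3338
  (v6,v5,v4) [+--] → (1.56, -0.9, 1.49345)–(1.56, -0.9, -1.9)  len=3.3934
  (v7,v5,v6) [+-+] → (1.56, -0.9, 1.9)–(1.56, -0.9, 1.49345)  len=0.4066

Chained into 1 loop(s):
  loop 1: 8 segments, perimeter = 13.8400
Total perimeter = 13.840

loops=1 perimeter=13.840


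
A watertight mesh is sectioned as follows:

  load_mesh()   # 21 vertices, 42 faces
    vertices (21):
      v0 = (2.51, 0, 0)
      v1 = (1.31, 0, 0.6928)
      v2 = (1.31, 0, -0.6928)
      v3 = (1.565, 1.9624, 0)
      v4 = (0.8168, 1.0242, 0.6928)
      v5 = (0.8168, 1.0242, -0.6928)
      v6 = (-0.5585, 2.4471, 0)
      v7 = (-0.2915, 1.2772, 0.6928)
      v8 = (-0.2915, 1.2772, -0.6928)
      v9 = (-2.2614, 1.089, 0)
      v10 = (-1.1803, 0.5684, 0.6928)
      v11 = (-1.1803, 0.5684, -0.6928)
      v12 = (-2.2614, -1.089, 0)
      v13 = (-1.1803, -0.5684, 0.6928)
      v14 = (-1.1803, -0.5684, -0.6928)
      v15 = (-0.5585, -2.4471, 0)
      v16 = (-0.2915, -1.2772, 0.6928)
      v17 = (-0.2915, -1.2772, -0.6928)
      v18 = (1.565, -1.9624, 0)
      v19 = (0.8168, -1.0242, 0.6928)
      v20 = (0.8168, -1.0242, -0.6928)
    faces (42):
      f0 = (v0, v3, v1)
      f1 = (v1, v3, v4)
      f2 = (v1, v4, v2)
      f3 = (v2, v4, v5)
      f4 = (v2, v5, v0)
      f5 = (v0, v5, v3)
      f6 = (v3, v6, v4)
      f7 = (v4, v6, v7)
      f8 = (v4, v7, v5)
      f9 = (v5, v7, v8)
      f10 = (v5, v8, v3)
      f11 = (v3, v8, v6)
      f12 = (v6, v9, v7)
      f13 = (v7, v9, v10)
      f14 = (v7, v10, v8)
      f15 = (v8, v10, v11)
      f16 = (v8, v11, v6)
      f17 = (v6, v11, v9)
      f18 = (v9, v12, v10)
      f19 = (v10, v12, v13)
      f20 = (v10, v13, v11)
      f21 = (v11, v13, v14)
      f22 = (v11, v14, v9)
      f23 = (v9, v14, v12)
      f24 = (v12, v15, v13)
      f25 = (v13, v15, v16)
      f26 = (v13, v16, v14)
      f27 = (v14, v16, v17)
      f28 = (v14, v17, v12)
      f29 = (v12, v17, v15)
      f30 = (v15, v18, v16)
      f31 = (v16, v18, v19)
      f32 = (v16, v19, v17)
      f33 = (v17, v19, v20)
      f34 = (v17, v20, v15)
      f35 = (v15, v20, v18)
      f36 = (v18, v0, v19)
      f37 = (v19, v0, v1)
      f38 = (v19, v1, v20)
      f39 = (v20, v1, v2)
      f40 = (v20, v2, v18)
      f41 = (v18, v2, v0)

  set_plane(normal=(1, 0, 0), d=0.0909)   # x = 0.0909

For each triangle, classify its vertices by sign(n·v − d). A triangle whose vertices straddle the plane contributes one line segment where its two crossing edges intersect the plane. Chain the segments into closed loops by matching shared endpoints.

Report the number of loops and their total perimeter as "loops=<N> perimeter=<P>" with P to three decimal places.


loops=2 perimeter=8.002

Straddling triangles (12 of 42):
  (v3,v6,v4) [+-+] → (0.0909, 2.29887, 0)–(0.0909, 1.77522, 0.327132)  len=0.6174
  (v4,v6,v7) [+--] → (0.0909, 1.77522, 0.327132)–(0.0909, 1.18991, 0.6928)  len=0.6902
  (v4,v7,v5) [+-+] → (0.0909, 1.18991, 0.6928)–(0.0909, 1.18991, 0.214722)  len=0.4781
  (v5,v7,v8) [+--] → (0.0909, 1.18991, 0.214722)–(0.0909, 1.18991, -0.6928)  len=0.9075
  (v5,v8,v3) [+-+] → (0.0909, 1.18991, -0.6928)–(0.0909, 1.41834, -0.550098)  len=0.2693
  (v3,v8,v6) [+--] → (0.0909, 1.41834, -0.550098)–(0.0909, 2.29887, 0)  len=1.0382
  (v15,v18,v16) [-+-] → (0.0909, -2.29887, 0)–(0.0909, -1.41834, 0.550098)  len=1.0382
  (v16,v18,v19) [-++] → (0.0909, -1.41834, 0.550098)–(0.0909, -1.18991, 0.6928)  len=0.2693
  (v16,v19,v17) [-+-] → (0.0909, -1.18991, 0.6928)–(0.0909, -1.18991, -0.214722)  len=0.9075
  (v17,v19,v20) [-++] → (0.0909, -1.18991, -0.214722)–(0.0909, -1.18991, -0.6928)  len=0.4781
  (v17,v20,v15) [-+-] → (0.0909, -1.18991, -0.6928)–(0.0909, -1.77522, -0.327132)  len=0.6902
  (v15,v20,v18) [-++] → (0.0909, -1.77522, -0.327132)–(0.0909, -2.29887, 0)  len=0.6174

Chained into 2 loop(s):
  loop 1: 6 segments, perimeter = 4.0008
  loop 2: 6 segments, perimeter = 4.0008
Total perimeter = 8.002


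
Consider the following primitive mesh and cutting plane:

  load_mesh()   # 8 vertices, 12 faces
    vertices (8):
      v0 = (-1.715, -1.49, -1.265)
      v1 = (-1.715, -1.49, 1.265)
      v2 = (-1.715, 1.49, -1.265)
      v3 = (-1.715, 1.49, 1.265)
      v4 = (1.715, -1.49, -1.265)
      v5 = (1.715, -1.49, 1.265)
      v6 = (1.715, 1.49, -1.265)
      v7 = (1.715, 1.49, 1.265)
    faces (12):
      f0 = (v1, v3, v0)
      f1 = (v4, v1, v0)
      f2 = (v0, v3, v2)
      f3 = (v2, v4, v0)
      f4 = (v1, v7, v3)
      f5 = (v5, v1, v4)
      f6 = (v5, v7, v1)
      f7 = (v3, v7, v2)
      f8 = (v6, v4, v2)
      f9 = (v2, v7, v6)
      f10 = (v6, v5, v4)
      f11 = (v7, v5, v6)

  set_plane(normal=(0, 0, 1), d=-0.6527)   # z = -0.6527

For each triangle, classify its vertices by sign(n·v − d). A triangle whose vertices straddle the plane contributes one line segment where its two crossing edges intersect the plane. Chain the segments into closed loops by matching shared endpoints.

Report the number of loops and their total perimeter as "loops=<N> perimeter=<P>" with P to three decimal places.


Straddling triangles (8 of 12):
  (v1,v3,v0) [++-] → (-1.715, -0.768793, -0.6527)–(-1.715, -1.49, -0.6527)  len=0.7212
  (v4,v1,v0) [-+-] → (0.884886, -1.49, -0.6527)–(-1.715, -1.49, -0.6527)  len=2.5999
  (v0,v3,v2) [-+-] → (-1.715, -0.768793, -0.6527)–(-1.715, 1.49, -0.6527)  len=2.2588
  (v5,v1,v4) [++-] → (0.884886, -1.49, -0.6527)–(1.715, -1.49, -0.6527)  len=0.8301
  (v3,v7,v2) [++-] → (-0.884886, 1.49, -0.6527)–(-1.715, 1.49, -0.6527)  len=0.8301
  (v2,v7,v6) [-+-] → (-0.884886, 1.49, -0.6527)–(1.715, 1.49, -0.6527)  len=2.5999
  (v6,v5,v4) [-+-] → (1.715, 0.768793, -0.6527)–(1.715, -1.49, -0.6527)  len=2.2588
  (v7,v5,v6) [++-] → (1.715, 0.768793, -0.6527)–(1.715, 1.49, -0.6527)  len=0.7212

Chained into 1 loop(s):
  loop 1: 8 segments, perimeter = 12.8200
Total perimeter = 12.820

loops=1 perimeter=12.820


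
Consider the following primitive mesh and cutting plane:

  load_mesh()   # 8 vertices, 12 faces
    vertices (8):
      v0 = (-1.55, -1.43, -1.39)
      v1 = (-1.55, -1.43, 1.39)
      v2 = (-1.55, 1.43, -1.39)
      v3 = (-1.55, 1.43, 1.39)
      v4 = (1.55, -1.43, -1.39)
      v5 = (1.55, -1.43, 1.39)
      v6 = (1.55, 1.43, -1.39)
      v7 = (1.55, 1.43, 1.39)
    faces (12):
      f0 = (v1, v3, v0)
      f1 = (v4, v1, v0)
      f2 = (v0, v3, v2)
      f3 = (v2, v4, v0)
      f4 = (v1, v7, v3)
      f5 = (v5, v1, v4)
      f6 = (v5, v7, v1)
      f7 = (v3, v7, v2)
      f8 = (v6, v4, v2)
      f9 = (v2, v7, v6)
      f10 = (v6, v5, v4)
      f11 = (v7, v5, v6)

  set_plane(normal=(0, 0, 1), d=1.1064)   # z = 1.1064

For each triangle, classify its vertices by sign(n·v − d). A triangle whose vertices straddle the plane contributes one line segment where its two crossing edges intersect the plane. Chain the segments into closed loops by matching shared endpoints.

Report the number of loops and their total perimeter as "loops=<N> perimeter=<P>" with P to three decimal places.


loops=1 perimeter=11.920

Straddling triangles (8 of 12):
  (v1,v3,v0) [++-] → (-1.55, 1.13824, 1.1064)–(-1.55, -1.43, 1.1064)  len=2.5682
  (v4,v1,v0) [-+-] → (-1.23376, -1.43, 1.1064)–(-1.55, -1.43, 1.1064)  len=0.3162
  (v0,v3,v2) [-+-] → (-1.55, 1.13824, 1.1064)–(-1.55, 1.43, 1.1064)  len=0.2918
  (v5,v1,v4) [++-] → (-1.23376, -1.43, 1.1064)–(1.55, -1.43, 1.1064)  len=2.7838
  (v3,v7,v2) [++-] → (1.23376, 1.43, 1.1064)–(-1.55, 1.43, 1.1064)  len=2.7838
  (v2,v7,v6) [-+-] → (1.23376, 1.43, 1.1064)–(1.55, 1.43, 1.1064)  len=0.3162
  (v6,v5,v4) [-+-] → (1.55, -1.13824, 1.1064)–(1.55, -1.43, 1.1064)  len=0.2918
  (v7,v5,v6) [++-] → (1.55, -1.13824, 1.1064)–(1.55, 1.43, 1.1064)  len=2.5682

Chained into 1 loop(s):
  loop 1: 8 segments, perimeter = 11.9200
Total perimeter = 11.920


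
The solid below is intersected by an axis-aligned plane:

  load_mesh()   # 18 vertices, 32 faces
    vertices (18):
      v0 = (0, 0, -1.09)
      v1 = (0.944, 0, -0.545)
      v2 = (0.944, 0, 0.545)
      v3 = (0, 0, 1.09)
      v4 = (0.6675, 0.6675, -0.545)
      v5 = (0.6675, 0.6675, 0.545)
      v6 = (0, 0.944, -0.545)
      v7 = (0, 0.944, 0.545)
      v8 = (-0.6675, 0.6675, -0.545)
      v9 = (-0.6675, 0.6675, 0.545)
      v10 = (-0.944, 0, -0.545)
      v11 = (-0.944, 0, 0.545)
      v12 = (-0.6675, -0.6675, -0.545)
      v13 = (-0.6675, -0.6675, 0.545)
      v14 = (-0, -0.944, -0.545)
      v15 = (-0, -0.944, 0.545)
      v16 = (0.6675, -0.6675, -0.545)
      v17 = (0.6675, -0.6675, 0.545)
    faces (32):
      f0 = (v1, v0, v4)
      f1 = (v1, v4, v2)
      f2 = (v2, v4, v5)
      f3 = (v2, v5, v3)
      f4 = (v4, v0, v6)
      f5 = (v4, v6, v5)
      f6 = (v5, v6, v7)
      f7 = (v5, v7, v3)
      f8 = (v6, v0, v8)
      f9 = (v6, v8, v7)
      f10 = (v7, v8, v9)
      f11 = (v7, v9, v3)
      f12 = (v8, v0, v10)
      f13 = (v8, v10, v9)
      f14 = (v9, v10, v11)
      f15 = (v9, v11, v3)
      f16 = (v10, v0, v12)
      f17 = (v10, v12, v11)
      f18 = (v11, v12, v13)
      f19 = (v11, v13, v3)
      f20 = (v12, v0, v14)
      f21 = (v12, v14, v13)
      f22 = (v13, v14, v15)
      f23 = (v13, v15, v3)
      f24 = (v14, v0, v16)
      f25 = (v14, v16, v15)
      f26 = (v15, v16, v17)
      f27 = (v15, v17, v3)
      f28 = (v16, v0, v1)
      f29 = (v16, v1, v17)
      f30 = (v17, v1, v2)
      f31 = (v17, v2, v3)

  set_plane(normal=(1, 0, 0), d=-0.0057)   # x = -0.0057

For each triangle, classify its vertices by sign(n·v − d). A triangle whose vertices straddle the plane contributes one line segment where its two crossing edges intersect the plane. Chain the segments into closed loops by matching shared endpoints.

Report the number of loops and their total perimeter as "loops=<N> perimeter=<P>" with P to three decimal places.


loops=1 perimeter=6.526

Straddling triangles (12 of 32):
  (v6,v0,v8) [++-] → (-0.0057, 0.0057, -1.08535)–(-0.0057, 0.941639, -0.545)  len=1.0807
  (v6,v8,v7) [+-+] → (-0.0057, 0.941639, -0.545)–(-0.0057, 0.941639, 0.535692)  len=1.0807
  (v7,v8,v9) [+--] → (-0.0057, 0.941639, 0.535692)–(-0.0057, 0.941639, 0.545)  len=0.0093
  (v7,v9,v3) [+-+] → (-0.0057, 0.941639, 0.545)–(-0.0057, 0.0057, 1.08535)  len=1.0807
  (v8,v0,v10) [-+-] → (-0.0057, 0.0057, -1.08535)–(-0.0057, 0, -1.08671)  len=0.0059
  (v9,v11,v3) [--+] → (-0.0057, 0, 1.08671)–(-0.0057, 0.0057, 1.08535)  len=0.0059
  (v10,v0,v12) [-+-] → (-0.0057, 0, -1.08671)–(-0.0057, -0.0057, -1.08535)  len=0.0059
  (v11,v13,v3) [--+] → (-0.0057, -0.0057, 1.08535)–(-0.0057, 0, 1.08671)  len=0.0059
  (v12,v0,v14) [-++] → (-0.0057, -0.0057, -1.08535)–(-0.0057, -0.941639, -0.545)  len=1.0807
  (v12,v14,v13) [-+-] → (-0.0057, -0.941639, -0.545)–(-0.0057, -0.941639, -0.535692)  len=0.0093
  (v13,v14,v15) [-++] → (-0.0057, -0.941639, -0.535692)–(-0.0057, -0.941639, 0.545)  len=1.0807
  (v13,v15,v3) [-++] → (-0.0057, -0.941639, 0.545)–(-0.0057, -0.0057, 1.08535)  len=1.0807

Chained into 1 loop(s):
  loop 1: 12 segments, perimeter = 6.5263
Total perimeter = 6.526


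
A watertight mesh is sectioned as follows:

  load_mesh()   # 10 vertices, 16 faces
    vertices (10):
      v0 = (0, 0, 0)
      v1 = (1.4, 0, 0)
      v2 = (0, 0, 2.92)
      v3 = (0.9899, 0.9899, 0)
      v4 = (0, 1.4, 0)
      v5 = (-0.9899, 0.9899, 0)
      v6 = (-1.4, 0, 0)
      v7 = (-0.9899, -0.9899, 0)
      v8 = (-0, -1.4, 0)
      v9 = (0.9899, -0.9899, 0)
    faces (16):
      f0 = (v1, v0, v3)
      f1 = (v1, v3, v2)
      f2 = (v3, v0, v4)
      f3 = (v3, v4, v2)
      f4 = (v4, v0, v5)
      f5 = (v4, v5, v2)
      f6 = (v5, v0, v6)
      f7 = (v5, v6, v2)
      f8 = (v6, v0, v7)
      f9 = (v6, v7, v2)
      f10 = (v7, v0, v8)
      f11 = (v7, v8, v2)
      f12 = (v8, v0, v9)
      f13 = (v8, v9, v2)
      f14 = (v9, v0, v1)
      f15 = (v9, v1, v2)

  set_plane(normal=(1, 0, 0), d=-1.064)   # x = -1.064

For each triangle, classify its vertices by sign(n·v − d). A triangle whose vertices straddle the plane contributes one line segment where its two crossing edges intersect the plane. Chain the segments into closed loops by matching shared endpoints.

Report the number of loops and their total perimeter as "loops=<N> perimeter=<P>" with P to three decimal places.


loops=1 perimeter=3.766

Straddling triangles (4 of 16):
  (v5,v0,v6) [++-] → (-1.064, 0, 0)–(-1.064, 0.811037, 0)  len=0.8110
  (v5,v6,v2) [+-+] → (-1.064, 0.811037, 0)–(-1.064, 0, 0.7008)  len=1.0719
  (v6,v0,v7) [-++] → (-1.064, 0, 0)–(-1.064, -0.811037, 0)  len=0.8110
  (v6,v7,v2) [-++] → (-1.064, -0.811037, 0)–(-1.064, 0, 0.7008)  len=1.0719

Chained into 1 loop(s):
  loop 1: 4 segments, perimeter = 3.7658
Total perimeter = 3.766


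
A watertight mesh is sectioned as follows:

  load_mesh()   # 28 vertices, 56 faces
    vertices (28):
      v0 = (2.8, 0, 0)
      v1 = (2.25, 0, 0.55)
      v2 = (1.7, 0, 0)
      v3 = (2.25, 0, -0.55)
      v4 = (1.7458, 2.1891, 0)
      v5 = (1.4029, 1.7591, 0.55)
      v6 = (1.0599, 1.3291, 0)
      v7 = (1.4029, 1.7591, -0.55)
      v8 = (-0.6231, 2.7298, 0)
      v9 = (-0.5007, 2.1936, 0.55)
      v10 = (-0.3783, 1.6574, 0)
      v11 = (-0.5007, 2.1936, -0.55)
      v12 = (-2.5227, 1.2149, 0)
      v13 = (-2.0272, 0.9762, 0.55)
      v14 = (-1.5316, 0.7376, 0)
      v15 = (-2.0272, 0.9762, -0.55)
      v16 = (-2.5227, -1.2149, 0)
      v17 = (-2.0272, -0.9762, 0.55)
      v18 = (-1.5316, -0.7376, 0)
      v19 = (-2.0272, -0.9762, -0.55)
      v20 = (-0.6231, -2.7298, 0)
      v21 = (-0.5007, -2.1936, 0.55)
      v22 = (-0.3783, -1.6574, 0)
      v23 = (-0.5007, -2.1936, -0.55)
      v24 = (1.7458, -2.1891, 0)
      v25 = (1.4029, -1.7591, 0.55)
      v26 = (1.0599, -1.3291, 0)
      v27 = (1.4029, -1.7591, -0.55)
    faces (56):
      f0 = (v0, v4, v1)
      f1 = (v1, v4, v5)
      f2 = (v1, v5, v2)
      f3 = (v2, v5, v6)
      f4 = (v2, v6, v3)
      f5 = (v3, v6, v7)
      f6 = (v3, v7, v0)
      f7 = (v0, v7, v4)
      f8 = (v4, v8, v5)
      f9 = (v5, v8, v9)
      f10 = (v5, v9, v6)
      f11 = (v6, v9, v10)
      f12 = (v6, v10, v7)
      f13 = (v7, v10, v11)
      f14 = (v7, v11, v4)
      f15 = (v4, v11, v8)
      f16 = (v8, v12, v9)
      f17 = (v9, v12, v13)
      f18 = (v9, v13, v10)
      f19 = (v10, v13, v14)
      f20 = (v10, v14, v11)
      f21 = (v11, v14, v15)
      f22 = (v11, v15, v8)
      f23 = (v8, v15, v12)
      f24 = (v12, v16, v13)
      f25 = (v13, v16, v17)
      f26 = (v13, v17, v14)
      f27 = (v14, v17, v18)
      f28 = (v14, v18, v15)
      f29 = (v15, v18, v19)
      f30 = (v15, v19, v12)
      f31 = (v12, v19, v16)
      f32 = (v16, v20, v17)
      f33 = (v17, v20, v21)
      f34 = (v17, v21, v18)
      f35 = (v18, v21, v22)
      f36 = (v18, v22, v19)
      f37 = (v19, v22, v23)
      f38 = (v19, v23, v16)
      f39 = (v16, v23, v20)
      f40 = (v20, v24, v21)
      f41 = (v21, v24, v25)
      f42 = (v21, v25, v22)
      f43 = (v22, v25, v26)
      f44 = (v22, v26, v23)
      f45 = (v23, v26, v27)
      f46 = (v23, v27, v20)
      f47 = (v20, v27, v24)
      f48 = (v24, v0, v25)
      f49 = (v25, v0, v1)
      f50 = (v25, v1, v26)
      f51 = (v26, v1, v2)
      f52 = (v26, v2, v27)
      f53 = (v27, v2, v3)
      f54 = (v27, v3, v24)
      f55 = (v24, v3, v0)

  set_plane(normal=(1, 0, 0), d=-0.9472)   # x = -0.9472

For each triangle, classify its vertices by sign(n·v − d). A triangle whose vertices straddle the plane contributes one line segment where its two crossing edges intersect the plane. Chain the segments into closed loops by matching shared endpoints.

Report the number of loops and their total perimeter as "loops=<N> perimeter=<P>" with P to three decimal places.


Straddling triangles (16 of 56):
  (v8,v12,v9) [+-+] → (-0.9472, 2.47134, 0)–(-0.9472, 1.97748, 0.428548)  len=0.6539
  (v9,v12,v13) [+--] → (-0.9472, 1.97748, 0.428548)–(-0.9472, 1.83751, 0.55)  len=0.1853
  (v9,v13,v10) [+-+] → (-0.9472, 1.83751, 0.55)–(-0.9472, 1.42237, 0.18976)  len=0.5496
  (v10,v13,v14) [+--] → (-0.9472, 1.42237, 0.18976)–(-0.9472, 1.20368, 0)  len=0.2895
  (v10,v14,v11) [+-+] → (-0.9472, 1.20368, 0)–(-0.9472, 1.56298, -0.311786)  len=0.4757
  (v11,v14,v15) [+--] → (-0.9472, 1.56298, -0.311786)–(-0.9472, 1.83751, -0.55)  len=0.3635
  (v11,v15,v8) [+-+] → (-0.9472, 1.83751, -0.55)–(-0.9472, 2.32503, -0.126953)  len=0.6455
  (v8,v15,v12) [+--] → (-0.9472, 2.32503, -0.126953)–(-0.9472, 2.47134, 0)  len=0.1937
  (v16,v20,v17) [-+-] → (-0.9472, -2.47134, 0)–(-0.9472, -2.32503, 0.126953)  len=0.1937
  (v17,v20,v21) [-++] → (-0.9472, -2.32503, 0.126953)–(-0.9472, -1.83751, 0.55)  len=0.6455
  (v17,v21,v18) [-+-] → (-0.9472, -1.83751, 0.55)–(-0.9472, -1.56298, 0.311786)  len=0.3635
  (v18,v21,v22) [-++] → (-0.9472, -1.56298, 0.311786)–(-0.9472, -1.20368, 0)  len=0.4757
  (v18,v22,v19) [-+-] → (-0.9472, -1.20368, 0)–(-0.9472, -1.42237, -0.18976)  len=0.2895
  (v19,v22,v23) [-++] → (-0.9472, -1.42237, -0.18976)–(-0.9472, -1.83751, -0.55)  len=0.5496
  (v19,v23,v16) [-+-] → (-0.9472, -1.83751, -0.55)–(-0.9472, -1.97748, -0.428548)  len=0.1853
  (v16,v23,v20) [-++] → (-0.9472, -1.97748, -0.428548)–(-0.9472, -2.47134, 0)  len=0.6539

Chained into 2 loop(s):
  loop 1: 8 segments, perimeter = 3.3568
  loop 2: 8 segments, perimeter = 3.3568
Total perimeter = 6.714

loops=2 perimeter=6.714


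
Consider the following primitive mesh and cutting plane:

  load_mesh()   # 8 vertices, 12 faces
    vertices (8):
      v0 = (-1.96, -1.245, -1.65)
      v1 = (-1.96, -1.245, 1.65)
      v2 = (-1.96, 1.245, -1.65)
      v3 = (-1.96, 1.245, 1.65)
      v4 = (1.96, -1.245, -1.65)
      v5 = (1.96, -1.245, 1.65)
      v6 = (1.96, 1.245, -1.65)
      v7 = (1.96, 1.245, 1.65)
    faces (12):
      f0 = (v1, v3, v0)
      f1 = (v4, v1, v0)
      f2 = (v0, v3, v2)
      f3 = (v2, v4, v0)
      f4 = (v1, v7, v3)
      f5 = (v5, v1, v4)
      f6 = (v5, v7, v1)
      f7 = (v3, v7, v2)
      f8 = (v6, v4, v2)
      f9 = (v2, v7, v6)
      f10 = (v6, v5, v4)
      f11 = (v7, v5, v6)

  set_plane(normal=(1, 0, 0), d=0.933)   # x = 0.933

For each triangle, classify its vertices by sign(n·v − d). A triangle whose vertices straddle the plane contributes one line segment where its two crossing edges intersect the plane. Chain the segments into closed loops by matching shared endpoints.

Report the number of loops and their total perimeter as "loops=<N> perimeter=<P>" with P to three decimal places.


loops=1 perimeter=11.580

Straddling triangles (8 of 12):
  (v4,v1,v0) [+--] → (0.933, -1.245, -0.785434)–(0.933, -1.245, -1.65)  len=0.8646
  (v2,v4,v0) [-+-] → (0.933, -0.592645, -1.65)–(0.933, -1.245, -1.65)  len=0.6524
  (v1,v7,v3) [-+-] → (0.933, 0.592645, 1.65)–(0.933, 1.245, 1.65)  len=0.6524
  (v5,v1,v4) [+-+] → (0.933, -1.245, 1.65)–(0.933, -1.245, -0.785434)  len=2.4354
  (v5,v7,v1) [++-] → (0.933, 0.592645, 1.65)–(0.933, -1.245, 1.65)  len=1.8376
  (v3,v7,v2) [-+-] → (0.933, 1.245, 1.65)–(0.933, 1.245, 0.785434)  len=0.8646
  (v6,v4,v2) [++-] → (0.933, -0.592645, -1.65)–(0.933, 1.245, -1.65)  len=1.8376
  (v2,v7,v6) [-++] → (0.933, 1.245, 0.785434)–(0.933, 1.245, -1.65)  len=2.4354

Chained into 1 loop(s):
  loop 1: 8 segments, perimeter = 11.5800
Total perimeter = 11.580


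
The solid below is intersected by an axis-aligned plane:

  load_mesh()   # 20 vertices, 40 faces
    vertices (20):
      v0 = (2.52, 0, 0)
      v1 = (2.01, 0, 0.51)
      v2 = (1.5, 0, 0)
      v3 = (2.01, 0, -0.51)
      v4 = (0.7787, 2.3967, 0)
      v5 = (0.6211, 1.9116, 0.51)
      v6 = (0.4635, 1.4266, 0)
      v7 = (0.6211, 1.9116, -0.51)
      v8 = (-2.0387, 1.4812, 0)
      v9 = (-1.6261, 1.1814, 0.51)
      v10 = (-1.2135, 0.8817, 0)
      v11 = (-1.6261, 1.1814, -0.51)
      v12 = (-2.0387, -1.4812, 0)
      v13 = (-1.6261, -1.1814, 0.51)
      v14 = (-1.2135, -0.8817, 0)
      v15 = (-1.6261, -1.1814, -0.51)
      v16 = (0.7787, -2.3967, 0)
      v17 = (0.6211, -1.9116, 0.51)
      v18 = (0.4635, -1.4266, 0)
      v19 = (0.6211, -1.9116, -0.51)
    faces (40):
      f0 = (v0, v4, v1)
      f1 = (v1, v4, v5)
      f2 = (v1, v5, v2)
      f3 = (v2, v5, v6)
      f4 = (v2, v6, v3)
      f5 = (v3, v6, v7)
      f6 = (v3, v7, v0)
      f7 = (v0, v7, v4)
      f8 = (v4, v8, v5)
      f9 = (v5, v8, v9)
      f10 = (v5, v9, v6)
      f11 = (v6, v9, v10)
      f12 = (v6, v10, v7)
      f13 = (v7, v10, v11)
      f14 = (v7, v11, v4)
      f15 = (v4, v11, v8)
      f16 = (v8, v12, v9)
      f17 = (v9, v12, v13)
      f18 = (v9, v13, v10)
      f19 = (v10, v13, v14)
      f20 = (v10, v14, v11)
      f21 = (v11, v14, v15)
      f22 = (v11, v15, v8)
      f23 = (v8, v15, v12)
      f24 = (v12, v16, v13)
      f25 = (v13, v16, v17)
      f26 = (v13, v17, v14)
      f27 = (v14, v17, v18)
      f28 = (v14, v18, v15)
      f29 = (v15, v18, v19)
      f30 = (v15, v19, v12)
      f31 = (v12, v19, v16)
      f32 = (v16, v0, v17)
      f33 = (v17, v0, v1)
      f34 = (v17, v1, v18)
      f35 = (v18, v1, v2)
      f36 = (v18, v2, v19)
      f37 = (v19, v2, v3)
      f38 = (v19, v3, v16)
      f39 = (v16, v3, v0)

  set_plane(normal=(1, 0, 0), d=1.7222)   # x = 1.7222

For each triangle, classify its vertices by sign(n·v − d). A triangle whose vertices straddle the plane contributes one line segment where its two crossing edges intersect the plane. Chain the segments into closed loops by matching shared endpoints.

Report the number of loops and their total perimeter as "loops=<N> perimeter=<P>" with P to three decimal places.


loops=1 perimeter=5.429

Straddling triangles (14 of 40):
  (v0,v4,v1) [+-+] → (1.7222, 1.09808, 0)–(1.7222, 0.560197, 0.390794)  len=0.6649
  (v1,v4,v5) [+--] → (1.7222, 0.560197, 0.390794)–(1.7222, 0.396111, 0.51)  len=0.2028
  (v1,v5,v2) [+--] → (1.7222, 0.396111, 0.51)–(1.7222, 0, 0.2222)  len=0.4896
  (v2,v6,v3) [--+] → (1.7222, 0.265487, -0.41509)–(1.7222, 0, -0.2222)  len=0.3282
  (v3,v6,v7) [+--] → (1.7222, 0.265487, -0.41509)–(1.7222, 0.396111, -0.51)  len=0.1615
  (v3,v7,v0) [+-+] → (1.7222, 0.396111, -0.51)–(1.7222, 0.803136, -0.21427)  len=0.5031
  (v0,v7,v4) [+--] → (1.7222, 0.803136, -0.21427)–(1.7222, 1.09808, 0)  len=0.3646
  (v16,v0,v17) [-+-] → (1.7222, -1.09808, 0)–(1.7222, -0.803136, 0.21427)  len=0.3646
  (v17,v0,v1) [-++] → (1.7222, -0.803136, 0.21427)–(1.7222, -0.396111, 0.51)  len=0.5031
  (v17,v1,v18) [-+-] → (1.7222, -0.396111, 0.51)–(1.7222, -0.265487, 0.41509)  len=0.1615
  (v18,v1,v2) [-+-] → (1.7222, -0.265487, 0.41509)–(1.7222, 0, 0.2222)  len=0.3282
  (v19,v2,v3) [--+] → (1.7222, 0, -0.2222)–(1.7222, -0.396111, -0.51)  len=0.4896
  (v19,v3,v16) [-+-] → (1.7222, -0.396111, -0.51)–(1.7222, -0.560197, -0.390794)  len=0.2028
  (v16,v3,v0) [-++] → (1.7222, -0.560197, -0.390794)–(1.7222, -1.09808, 0)  len=0.6649

Chained into 1 loop(s):
  loop 1: 14 segments, perimeter = 5.4292
Total perimeter = 5.429


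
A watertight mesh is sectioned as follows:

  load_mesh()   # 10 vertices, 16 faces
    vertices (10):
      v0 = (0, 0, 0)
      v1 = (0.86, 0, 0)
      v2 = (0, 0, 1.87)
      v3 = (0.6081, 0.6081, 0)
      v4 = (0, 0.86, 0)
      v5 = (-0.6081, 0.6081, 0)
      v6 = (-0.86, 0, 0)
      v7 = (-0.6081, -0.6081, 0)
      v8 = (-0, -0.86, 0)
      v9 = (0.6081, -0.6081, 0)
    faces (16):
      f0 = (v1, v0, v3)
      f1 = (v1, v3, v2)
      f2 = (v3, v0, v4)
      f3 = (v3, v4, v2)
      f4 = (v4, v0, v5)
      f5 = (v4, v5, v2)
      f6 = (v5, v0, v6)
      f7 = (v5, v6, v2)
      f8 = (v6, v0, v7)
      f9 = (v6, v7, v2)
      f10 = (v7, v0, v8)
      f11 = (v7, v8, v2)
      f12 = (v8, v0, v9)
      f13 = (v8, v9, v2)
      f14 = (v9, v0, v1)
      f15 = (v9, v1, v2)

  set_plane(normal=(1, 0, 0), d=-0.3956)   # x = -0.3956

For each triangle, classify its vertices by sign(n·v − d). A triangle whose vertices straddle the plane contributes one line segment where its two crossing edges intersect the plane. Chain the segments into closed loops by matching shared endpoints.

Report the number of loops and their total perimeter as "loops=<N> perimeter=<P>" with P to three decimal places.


loops=1 perimeter=3.896

Straddling triangles (8 of 16):
  (v4,v0,v5) [++-] → (-0.3956, 0.3956, 0)–(-0.3956, 0.696126, 0)  len=0.3005
  (v4,v5,v2) [+-+] → (-0.3956, 0.696126, 0)–(-0.3956, 0.3956, 0.65347)  len=0.7193
  (v5,v0,v6) [-+-] → (-0.3956, 0.3956, 0)–(-0.3956, 0, 0)  len=0.3956
  (v5,v6,v2) [--+] → (-0.3956, 0, 1.0098)–(-0.3956, 0.3956, 0.65347)  len=0.5324
  (v6,v0,v7) [-+-] → (-0.3956, 0, 0)–(-0.3956, -0.3956, 0)  len=0.3956
  (v6,v7,v2) [--+] → (-0.3956, -0.3956, 0.65347)–(-0.3956, 0, 1.0098)  len=0.5324
  (v7,v0,v8) [-++] → (-0.3956, -0.3956, 0)–(-0.3956, -0.696126, 0)  len=0.3005
  (v7,v8,v2) [-++] → (-0.3956, -0.696126, 0)–(-0.3956, -0.3956, 0.65347)  len=0.7193

Chained into 1 loop(s):
  loop 1: 8 segments, perimeter = 3.8956
Total perimeter = 3.896


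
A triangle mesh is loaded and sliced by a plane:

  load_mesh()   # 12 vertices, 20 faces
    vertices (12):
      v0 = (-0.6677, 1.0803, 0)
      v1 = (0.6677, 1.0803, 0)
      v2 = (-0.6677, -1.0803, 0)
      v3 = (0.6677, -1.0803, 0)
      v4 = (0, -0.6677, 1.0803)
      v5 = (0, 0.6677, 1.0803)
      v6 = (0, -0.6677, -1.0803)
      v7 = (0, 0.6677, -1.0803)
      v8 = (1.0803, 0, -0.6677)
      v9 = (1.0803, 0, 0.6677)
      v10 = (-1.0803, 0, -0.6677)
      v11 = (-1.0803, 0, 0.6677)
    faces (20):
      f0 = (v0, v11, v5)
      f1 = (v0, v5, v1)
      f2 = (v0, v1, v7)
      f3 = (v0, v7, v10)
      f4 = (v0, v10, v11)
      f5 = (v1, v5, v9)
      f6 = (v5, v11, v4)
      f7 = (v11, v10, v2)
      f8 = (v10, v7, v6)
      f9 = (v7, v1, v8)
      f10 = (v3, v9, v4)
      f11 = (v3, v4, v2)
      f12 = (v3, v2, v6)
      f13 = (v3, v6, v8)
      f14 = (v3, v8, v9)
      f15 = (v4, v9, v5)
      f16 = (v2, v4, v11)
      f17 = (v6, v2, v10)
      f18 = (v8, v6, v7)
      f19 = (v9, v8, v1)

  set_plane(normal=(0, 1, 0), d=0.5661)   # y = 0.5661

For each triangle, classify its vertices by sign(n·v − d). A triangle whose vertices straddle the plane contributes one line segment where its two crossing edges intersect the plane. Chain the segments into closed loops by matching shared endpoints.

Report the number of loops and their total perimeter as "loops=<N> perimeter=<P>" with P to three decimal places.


loops=1 perimeter=5.933

Straddling triangles (10 of 20):
  (v0,v11,v5) [+-+] → (-0.864089, 0.5661, 0.317811)–(-0.164383, 0.5661, 1.01752)  len=0.9895
  (v0,v7,v10) [++-] → (-0.164383, 0.5661, -1.01752)–(-0.864089, 0.5661, -0.317811)  len=0.9895
  (v0,v10,v11) [+--] → (-0.864089, 0.5661, -0.317811)–(-0.864089, 0.5661, 0.317811)  len=0.6356
  (v1,v5,v9) [++-] → (0.164383, 0.5661, 1.01752)–(0.864089, 0.5661, 0.317811)  len=0.9895
  (v5,v11,v4) [+--] → (-0.164383, 0.5661, 1.01752)–(0, 0.5661, 1.0803)  len=0.1760
  (v10,v7,v6) [-+-] → (-0.164383, 0.5661, -1.01752)–(0, 0.5661, -1.0803)  len=0.1760
  (v7,v1,v8) [++-] → (0.864089, 0.5661, -0.317811)–(0.164383, 0.5661, -1.01752)  len=0.9895
  (v4,v9,v5) [--+] → (0.164383, 0.5661, 1.01752)–(0, 0.5661, 1.0803)  len=0.1760
  (v8,v6,v7) [--+] → (0, 0.5661, -1.0803)–(0.164383, 0.5661, -1.01752)  len=0.1760
  (v9,v8,v1) [--+] → (0.864089, 0.5661, -0.317811)–(0.864089, 0.5661, 0.317811)  len=0.6356

Chained into 1 loop(s):
  loop 1: 10 segments, perimeter = 5.9332
Total perimeter = 5.933


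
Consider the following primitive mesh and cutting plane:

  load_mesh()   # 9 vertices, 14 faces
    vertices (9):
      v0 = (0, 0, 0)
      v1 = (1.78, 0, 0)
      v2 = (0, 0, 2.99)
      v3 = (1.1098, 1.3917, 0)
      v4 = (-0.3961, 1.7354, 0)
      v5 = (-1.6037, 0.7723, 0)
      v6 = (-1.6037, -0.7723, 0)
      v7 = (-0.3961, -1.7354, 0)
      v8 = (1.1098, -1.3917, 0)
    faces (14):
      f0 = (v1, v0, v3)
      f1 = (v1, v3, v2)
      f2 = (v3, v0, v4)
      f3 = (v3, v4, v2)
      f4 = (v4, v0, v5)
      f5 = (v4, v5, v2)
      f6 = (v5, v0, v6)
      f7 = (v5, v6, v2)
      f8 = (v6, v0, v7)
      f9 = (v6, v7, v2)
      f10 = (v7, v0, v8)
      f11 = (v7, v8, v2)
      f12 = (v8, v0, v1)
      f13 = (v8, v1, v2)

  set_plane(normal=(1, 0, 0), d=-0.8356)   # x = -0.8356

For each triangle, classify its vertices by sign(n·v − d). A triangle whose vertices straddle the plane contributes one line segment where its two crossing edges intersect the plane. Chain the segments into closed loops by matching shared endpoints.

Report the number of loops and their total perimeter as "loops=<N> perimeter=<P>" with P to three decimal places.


loops=1 perimeter=7.048

Straddling triangles (6 of 14):
  (v4,v0,v5) [++-] → (-0.8356, 0.402403, 0)–(-0.8356, 1.38488, 0)  len=0.9825
  (v4,v5,v2) [+-+] → (-0.8356, 1.38488, 0)–(-0.8356, 0.402403, 1.43208)  len=1.7367
  (v5,v0,v6) [-+-] → (-0.8356, 0.402403, 0)–(-0.8356, -0.402403, 0)  len=0.8048
  (v5,v6,v2) [--+] → (-0.8356, -0.402403, 1.43208)–(-0.8356, 0.402403, 1.43208)  len=0.8048
  (v6,v0,v7) [-++] → (-0.8356, -0.402403, 0)–(-0.8356, -1.38488, 0)  len=0.9825
  (v6,v7,v2) [-++] → (-0.8356, -1.38488, 0)–(-0.8356, -0.402403, 1.43208)  len=1.7367

Chained into 1 loop(s):
  loop 1: 6 segments, perimeter = 7.0480
Total perimeter = 7.048


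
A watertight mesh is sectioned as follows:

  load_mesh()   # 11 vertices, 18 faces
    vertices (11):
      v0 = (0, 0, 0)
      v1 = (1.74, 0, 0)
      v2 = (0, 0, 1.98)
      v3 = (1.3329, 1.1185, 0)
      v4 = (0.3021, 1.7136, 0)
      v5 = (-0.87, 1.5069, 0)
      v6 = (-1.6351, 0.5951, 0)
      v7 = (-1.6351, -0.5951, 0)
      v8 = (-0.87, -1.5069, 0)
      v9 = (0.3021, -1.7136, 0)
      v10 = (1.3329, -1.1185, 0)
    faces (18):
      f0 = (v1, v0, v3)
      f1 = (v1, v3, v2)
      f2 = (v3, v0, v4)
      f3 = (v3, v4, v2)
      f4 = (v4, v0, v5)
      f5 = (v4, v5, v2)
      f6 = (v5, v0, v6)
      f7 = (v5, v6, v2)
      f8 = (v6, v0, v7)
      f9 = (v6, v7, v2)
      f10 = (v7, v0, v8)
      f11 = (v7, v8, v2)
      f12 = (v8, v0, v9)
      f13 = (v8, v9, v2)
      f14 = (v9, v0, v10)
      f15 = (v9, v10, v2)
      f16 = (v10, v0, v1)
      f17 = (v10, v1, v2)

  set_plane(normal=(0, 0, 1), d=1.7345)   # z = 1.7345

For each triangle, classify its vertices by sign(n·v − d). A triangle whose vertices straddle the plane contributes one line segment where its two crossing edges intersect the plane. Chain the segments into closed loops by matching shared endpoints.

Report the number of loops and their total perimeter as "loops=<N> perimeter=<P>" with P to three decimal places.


loops=1 perimeter=1.328

Straddling triangles (9 of 18):
  (v1,v3,v2) [--+] → (0.165266, 0.138683, 1.7345)–(0.215742, 0, 1.7345)  len=0.1476
  (v3,v4,v2) [--+] → (0.0374573, 0.212469, 1.7345)–(0.165266, 0.138683, 1.7345)  len=0.1476
  (v4,v5,v2) [--+] → (-0.107871, 0.18684, 1.7345)–(0.0374573, 0.212469, 1.7345)  len=0.1476
  (v5,v6,v2) [--+] → (-0.202736, 0.0737864, 1.7345)–(-0.107871, 0.18684, 1.7345)  len=0.1476
  (v6,v7,v2) [--+] → (-0.202736, -0.0737864, 1.7345)–(-0.202736, 0.0737864, 1.7345)  len=0.1476
  (v7,v8,v2) [--+] → (-0.107871, -0.18684, 1.7345)–(-0.202736, -0.0737864, 1.7345)  len=0.1476
  (v8,v9,v2) [--+] → (0.0374573, -0.212469, 1.7345)–(-0.107871, -0.18684, 1.7345)  len=0.1476
  (v9,v10,v2) [--+] → (0.165266, -0.138683, 1.7345)–(0.0374573, -0.212469, 1.7345)  len=0.1476
  (v10,v1,v2) [--+] → (0.215742, 0, 1.7345)–(0.165266, -0.138683, 1.7345)  len=0.1476

Chained into 1 loop(s):
  loop 1: 9 segments, perimeter = 1.3282
Total perimeter = 1.328


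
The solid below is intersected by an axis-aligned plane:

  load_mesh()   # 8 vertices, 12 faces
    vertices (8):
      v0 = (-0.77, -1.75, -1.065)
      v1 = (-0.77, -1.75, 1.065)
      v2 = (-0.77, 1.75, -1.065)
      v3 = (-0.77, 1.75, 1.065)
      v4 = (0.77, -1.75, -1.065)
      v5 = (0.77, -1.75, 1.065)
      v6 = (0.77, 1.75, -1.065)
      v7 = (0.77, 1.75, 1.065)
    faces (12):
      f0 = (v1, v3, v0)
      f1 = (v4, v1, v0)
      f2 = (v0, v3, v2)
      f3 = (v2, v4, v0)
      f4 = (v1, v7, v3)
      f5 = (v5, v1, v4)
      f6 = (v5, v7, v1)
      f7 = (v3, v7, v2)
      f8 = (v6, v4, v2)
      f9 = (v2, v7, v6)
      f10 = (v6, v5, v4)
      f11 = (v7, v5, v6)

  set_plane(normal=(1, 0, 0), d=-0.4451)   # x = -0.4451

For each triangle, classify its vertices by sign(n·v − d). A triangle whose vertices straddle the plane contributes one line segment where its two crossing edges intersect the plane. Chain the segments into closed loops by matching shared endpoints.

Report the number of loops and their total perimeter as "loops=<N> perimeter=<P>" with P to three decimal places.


loops=1 perimeter=11.260

Straddling triangles (8 of 12):
  (v4,v1,v0) [+--] → (-0.4451, -1.75, 0.615625)–(-0.4451, -1.75, -1.065)  len=1.6806
  (v2,v4,v0) [-+-] → (-0.4451, 1.01159, -1.065)–(-0.4451, -1.75, -1.065)  len=2.7616
  (v1,v7,v3) [-+-] → (-0.4451, -1.01159, 1.065)–(-0.4451, 1.75, 1.065)  len=2.7616
  (v5,v1,v4) [+-+] → (-0.4451, -1.75, 1.065)–(-0.4451, -1.75, 0.615625)  len=0.4494
  (v5,v7,v1) [++-] → (-0.4451, -1.01159, 1.065)–(-0.4451, -1.75, 1.065)  len=0.7384
  (v3,v7,v2) [-+-] → (-0.4451, 1.75, 1.065)–(-0.4451, 1.75, -0.615625)  len=1.6806
  (v6,v4,v2) [++-] → (-0.4451, 1.01159, -1.065)–(-0.4451, 1.75, -1.065)  len=0.7384
  (v2,v7,v6) [-++] → (-0.4451, 1.75, -0.615625)–(-0.4451, 1.75, -1.065)  len=0.4494

Chained into 1 loop(s):
  loop 1: 8 segments, perimeter = 11.2600
Total perimeter = 11.260
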